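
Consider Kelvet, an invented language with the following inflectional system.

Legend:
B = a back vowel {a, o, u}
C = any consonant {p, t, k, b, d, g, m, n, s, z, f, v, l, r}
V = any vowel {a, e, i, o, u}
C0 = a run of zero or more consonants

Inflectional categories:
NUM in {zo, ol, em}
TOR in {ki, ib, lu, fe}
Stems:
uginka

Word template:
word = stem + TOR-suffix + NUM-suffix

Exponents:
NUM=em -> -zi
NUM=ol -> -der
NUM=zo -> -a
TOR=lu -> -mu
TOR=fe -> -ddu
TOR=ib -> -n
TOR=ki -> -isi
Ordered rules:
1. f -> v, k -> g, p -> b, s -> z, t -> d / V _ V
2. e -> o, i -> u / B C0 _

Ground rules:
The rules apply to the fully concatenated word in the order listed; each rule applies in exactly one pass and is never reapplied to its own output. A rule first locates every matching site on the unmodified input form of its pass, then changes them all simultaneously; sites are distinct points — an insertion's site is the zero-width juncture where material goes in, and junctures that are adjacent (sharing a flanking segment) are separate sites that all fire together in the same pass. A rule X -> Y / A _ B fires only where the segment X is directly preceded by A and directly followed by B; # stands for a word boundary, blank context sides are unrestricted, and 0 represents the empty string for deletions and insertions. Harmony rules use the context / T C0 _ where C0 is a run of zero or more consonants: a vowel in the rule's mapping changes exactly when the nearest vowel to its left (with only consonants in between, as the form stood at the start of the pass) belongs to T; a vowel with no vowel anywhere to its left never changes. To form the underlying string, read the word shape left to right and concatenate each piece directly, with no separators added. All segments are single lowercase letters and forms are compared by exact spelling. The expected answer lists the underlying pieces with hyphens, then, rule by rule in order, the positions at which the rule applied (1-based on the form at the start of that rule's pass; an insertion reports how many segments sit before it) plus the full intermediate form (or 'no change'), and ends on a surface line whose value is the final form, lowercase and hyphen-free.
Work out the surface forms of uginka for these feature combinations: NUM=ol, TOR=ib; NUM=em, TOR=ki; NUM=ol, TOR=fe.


cell NUM=ol, TOR=ib:
underlying: uginka-n-der
1. f -> v, k -> g, p -> b, s -> z, t -> d / V _ V: no change
2. e -> o, i -> u / B C0 _: fires at position(s) 3, 9: ugunkandor
surface: ugunkandor

cell NUM=em, TOR=ki:
underlying: uginka-isi-zi
1. f -> v, k -> g, p -> b, s -> z, t -> d / V _ V: fires at position(s) 8: uginkaizizi
2. e -> o, i -> u / B C0 _: fires at position(s) 3, 7: ugunkauzizi
surface: ugunkauzizi

cell NUM=ol, TOR=fe:
underlying: uginka-ddu-der
1. f -> v, k -> g, p -> b, s -> z, t -> d / V _ V: no change
2. e -> o, i -> u / B C0 _: fires at position(s) 3, 11: ugunkaddudor
surface: ugunkaddudor


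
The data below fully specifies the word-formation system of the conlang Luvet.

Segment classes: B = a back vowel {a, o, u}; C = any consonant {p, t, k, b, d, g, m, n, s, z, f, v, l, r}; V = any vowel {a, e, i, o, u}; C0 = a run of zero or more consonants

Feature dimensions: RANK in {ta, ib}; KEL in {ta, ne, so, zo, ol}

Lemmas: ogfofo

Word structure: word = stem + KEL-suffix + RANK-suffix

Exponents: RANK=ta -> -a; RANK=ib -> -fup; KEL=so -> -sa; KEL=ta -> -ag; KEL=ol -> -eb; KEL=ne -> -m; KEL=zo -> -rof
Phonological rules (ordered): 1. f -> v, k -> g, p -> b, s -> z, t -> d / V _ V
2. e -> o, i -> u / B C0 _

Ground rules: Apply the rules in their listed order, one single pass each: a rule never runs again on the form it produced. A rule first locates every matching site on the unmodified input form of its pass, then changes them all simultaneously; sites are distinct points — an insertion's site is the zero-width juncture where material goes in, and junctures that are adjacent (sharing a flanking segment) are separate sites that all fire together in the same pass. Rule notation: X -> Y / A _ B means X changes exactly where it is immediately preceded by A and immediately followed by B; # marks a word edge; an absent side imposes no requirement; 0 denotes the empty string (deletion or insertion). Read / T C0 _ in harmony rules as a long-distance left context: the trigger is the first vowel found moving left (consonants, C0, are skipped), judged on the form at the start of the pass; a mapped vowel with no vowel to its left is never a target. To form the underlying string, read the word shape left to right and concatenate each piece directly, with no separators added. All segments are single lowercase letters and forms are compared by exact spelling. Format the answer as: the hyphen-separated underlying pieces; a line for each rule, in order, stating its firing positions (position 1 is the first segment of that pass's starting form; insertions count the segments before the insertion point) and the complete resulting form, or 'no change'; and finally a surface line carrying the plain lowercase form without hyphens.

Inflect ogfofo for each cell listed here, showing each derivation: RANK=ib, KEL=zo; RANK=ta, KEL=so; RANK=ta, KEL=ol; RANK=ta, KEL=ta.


cell RANK=ib, KEL=zo:
underlying: ogfofo-rof-fup
1. f -> v, k -> g, p -> b, s -> z, t -> d / V _ V: fires at position(s) 5: ogfovoroffup
2. e -> o, i -> u / B C0 _: no change
surface: ogfovoroffup

cell RANK=ta, KEL=so:
underlying: ogfofo-sa-a
1. f -> v, k -> g, p -> b, s -> z, t -> d / V _ V: fires at position(s) 5, 7: ogfovozaa
2. e -> o, i -> u / B C0 _: no change
surface: ogfovozaa

cell RANK=ta, KEL=ol:
underlying: ogfofo-eb-a
1. f -> v, k -> g, p -> b, s -> z, t -> d / V _ V: fires at position(s) 5: ogfovoeba
2. e -> o, i -> u / B C0 _: fires at position(s) 7: ogfovooba
surface: ogfovooba

cell RANK=ta, KEL=ta:
underlying: ogfofo-ag-a
1. f -> v, k -> g, p -> b, s -> z, t -> d / V _ V: fires at position(s) 5: ogfovoaga
2. e -> o, i -> u / B C0 _: no change
surface: ogfovoaga


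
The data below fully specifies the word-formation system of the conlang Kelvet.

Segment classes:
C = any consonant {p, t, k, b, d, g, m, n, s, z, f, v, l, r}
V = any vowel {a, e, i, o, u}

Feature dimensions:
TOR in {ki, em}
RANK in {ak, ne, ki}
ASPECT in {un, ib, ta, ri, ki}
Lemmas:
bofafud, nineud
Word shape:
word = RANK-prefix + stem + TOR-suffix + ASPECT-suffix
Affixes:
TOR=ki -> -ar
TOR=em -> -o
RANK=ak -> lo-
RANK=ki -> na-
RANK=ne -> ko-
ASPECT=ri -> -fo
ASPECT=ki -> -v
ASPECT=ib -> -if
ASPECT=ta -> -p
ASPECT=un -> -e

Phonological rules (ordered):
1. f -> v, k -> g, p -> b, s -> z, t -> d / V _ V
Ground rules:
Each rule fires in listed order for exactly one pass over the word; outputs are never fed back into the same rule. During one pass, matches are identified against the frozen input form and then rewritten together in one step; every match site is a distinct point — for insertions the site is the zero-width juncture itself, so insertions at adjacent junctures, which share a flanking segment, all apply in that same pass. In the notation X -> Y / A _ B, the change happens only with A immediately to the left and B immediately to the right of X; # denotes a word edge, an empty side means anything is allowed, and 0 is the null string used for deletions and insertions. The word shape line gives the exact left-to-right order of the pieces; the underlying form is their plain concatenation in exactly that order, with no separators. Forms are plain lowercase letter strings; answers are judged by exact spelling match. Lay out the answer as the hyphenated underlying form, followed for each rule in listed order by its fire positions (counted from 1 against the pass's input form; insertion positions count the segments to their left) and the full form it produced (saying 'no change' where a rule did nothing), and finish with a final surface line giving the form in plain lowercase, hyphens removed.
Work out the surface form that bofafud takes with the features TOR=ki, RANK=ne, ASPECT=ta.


underlying: ko-bofafud-ar-p
1. f -> v, k -> g, p -> b, s -> z, t -> d / V _ V: fires at position(s) 5, 7: kobovavudarp
surface: kobovavudarp


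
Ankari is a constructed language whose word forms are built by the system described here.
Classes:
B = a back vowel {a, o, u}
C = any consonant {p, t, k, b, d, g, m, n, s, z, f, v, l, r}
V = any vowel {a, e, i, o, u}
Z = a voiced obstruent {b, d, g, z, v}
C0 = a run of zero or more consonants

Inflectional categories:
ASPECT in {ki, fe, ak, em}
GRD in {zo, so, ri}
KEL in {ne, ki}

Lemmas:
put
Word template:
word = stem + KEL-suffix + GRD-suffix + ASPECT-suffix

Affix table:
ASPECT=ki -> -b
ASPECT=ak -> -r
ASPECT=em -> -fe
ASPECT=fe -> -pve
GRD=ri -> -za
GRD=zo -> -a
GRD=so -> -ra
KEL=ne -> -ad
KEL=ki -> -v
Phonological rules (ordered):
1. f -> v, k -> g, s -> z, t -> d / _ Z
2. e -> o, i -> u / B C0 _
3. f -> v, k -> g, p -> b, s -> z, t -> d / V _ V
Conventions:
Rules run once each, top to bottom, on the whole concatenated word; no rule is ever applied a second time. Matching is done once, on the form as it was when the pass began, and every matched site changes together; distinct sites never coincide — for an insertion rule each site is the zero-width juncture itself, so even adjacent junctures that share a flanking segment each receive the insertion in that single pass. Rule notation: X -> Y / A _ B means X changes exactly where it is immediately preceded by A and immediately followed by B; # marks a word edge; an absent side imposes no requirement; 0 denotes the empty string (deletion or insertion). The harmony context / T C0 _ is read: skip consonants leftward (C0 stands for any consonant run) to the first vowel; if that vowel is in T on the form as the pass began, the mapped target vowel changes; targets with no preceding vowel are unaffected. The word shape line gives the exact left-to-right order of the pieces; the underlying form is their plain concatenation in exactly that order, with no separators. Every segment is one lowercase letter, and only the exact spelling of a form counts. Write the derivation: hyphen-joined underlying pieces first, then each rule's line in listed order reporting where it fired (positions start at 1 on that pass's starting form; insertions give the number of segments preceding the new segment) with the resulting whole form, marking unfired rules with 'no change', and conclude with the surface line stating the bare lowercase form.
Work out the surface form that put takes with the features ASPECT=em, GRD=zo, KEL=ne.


underlying: put-ad-a-fe
1. f -> v, k -> g, s -> z, t -> d / _ Z: no change
2. e -> o, i -> u / B C0 _: fires at position(s) 8: putadafo
3. f -> v, k -> g, p -> b, s -> z, t -> d / V _ V: fires at position(s) 3, 7: pudadavo
surface: pudadavo


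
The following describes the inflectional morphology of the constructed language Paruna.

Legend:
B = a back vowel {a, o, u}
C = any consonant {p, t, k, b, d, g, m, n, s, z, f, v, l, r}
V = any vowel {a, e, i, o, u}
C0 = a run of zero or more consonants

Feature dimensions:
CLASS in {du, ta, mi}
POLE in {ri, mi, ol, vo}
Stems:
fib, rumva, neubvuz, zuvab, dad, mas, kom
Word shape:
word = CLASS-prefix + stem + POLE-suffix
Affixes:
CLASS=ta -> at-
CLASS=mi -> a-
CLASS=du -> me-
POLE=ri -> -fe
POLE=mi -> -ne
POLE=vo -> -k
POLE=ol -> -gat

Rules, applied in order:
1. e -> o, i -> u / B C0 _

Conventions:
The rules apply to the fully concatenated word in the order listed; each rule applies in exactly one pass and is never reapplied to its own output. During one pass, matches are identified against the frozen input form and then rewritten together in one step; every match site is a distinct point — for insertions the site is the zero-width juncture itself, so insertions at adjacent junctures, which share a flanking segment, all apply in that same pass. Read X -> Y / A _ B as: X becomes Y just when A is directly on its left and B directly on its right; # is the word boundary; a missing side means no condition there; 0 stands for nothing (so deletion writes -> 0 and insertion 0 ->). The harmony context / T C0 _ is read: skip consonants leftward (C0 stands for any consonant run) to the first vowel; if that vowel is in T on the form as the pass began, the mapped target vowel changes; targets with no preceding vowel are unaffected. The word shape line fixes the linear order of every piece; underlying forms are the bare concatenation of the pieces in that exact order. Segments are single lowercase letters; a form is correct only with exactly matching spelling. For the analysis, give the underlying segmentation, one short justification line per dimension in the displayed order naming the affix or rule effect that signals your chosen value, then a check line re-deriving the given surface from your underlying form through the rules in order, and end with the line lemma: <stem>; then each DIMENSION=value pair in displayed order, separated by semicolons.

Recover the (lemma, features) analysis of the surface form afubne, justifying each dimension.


underlying: a-fib-ne
CLASS=mi - signalled by the affix a-
POLE=mi - signalled by the affix -ne
check: afibne -> afubne
lemma: fib; CLASS=mi; POLE=mi


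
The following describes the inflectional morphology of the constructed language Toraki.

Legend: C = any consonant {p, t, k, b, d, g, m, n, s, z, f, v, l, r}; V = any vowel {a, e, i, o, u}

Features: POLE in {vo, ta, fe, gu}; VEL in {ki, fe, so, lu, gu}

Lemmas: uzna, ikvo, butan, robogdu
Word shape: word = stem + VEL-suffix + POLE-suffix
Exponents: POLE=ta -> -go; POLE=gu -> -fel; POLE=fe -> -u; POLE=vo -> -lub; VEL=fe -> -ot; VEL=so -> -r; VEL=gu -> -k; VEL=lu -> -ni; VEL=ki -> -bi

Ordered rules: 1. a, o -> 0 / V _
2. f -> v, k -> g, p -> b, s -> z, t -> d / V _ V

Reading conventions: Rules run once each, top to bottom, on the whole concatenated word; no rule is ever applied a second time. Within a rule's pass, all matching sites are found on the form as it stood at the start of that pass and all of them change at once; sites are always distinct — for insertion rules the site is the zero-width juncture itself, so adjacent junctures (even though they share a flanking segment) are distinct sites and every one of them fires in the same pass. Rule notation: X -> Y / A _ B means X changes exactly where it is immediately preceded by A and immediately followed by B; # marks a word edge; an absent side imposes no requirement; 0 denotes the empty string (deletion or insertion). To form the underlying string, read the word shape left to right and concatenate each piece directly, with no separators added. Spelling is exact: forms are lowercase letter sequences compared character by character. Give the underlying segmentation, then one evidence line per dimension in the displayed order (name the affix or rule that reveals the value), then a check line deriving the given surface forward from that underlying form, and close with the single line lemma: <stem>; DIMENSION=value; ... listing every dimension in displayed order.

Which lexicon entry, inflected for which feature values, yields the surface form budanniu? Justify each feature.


underlying: butan-ni-u
POLE=fe - signalled by the affix -u
VEL=lu - signalled by the affix -ni
check: butanniu -> butanniu -> budanniu
lemma: butan; POLE=fe; VEL=lu


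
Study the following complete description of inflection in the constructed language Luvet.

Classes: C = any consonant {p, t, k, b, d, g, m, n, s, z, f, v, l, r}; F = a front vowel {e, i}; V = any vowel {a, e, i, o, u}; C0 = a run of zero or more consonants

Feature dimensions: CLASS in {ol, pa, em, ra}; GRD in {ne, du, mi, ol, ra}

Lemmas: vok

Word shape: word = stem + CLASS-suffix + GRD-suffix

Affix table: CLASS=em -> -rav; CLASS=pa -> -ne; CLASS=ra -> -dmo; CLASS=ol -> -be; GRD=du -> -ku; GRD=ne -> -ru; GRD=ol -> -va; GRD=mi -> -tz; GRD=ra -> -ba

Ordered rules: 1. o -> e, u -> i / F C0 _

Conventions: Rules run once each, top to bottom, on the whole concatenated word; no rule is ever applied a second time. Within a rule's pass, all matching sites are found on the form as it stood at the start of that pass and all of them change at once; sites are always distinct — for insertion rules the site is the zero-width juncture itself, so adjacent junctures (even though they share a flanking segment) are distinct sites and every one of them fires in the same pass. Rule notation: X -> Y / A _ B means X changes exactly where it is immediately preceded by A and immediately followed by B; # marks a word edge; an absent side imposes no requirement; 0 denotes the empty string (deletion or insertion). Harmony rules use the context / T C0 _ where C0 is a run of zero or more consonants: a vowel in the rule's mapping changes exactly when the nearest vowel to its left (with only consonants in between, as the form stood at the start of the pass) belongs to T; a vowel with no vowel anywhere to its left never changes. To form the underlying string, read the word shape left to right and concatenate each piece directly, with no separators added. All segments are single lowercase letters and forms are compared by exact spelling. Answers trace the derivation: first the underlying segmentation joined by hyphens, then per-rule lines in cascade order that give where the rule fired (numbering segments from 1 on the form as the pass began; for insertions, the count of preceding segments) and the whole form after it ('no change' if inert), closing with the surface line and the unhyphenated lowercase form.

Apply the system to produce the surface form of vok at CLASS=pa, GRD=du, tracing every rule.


underlying: vok-ne-ku
1. o -> e, u -> i / F C0 _: fires at position(s) 7: vokneki
surface: vokneki


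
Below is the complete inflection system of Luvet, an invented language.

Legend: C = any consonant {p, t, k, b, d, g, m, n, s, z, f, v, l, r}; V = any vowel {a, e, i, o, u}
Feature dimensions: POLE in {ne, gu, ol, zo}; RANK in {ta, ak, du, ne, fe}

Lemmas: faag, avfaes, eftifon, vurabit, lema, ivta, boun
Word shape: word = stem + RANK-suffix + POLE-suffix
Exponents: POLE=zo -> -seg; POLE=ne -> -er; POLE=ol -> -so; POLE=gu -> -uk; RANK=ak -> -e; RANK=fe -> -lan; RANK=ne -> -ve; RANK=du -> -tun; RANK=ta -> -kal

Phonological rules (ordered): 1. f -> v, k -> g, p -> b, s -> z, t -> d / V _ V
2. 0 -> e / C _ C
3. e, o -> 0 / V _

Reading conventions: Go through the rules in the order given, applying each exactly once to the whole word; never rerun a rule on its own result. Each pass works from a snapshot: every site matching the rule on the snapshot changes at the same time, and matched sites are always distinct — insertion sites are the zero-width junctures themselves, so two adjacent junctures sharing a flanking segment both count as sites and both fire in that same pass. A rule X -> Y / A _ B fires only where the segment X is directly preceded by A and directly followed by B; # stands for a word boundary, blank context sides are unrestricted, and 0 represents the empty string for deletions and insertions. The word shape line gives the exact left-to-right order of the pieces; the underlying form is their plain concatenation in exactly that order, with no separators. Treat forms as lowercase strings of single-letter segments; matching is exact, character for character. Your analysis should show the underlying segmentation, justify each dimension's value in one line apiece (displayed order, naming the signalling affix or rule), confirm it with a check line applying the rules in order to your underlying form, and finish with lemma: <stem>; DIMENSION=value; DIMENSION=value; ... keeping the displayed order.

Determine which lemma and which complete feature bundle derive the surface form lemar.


underlying: lema-e-er
POLE=ne - signalled by the affix -er
RANK=ak - signalled by the affix -e
check: lemaeer -> lemaeer -> lemaeer -> lemar
lemma: lema; POLE=ne; RANK=ak


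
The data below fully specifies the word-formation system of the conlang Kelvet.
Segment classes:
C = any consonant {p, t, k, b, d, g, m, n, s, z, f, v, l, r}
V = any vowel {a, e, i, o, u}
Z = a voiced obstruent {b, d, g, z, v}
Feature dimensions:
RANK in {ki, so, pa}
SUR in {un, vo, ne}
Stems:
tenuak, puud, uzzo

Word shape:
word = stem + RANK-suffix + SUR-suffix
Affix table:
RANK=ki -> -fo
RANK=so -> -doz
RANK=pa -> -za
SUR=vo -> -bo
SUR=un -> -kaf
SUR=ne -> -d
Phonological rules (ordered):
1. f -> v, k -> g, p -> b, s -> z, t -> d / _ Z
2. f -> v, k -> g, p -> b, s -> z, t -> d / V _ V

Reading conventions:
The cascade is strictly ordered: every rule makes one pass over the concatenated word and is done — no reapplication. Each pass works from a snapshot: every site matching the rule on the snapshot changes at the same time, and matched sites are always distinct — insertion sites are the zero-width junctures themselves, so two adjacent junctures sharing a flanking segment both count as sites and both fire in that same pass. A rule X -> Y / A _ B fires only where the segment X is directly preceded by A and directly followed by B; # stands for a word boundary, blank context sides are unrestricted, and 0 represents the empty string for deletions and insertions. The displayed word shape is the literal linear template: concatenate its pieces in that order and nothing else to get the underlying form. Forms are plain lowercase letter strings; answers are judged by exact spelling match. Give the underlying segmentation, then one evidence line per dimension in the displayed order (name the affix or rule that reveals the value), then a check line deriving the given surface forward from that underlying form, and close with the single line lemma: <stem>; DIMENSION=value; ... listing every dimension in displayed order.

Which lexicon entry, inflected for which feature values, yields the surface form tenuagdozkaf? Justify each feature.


underlying: tenuak-doz-kaf
RANK=so - signalled by the affix -doz
SUR=un - signalled by the affix -kaf
check: tenuakdozkaf -> tenuagdozkaf -> tenuagdozkaf
lemma: tenuak; RANK=so; SUR=un


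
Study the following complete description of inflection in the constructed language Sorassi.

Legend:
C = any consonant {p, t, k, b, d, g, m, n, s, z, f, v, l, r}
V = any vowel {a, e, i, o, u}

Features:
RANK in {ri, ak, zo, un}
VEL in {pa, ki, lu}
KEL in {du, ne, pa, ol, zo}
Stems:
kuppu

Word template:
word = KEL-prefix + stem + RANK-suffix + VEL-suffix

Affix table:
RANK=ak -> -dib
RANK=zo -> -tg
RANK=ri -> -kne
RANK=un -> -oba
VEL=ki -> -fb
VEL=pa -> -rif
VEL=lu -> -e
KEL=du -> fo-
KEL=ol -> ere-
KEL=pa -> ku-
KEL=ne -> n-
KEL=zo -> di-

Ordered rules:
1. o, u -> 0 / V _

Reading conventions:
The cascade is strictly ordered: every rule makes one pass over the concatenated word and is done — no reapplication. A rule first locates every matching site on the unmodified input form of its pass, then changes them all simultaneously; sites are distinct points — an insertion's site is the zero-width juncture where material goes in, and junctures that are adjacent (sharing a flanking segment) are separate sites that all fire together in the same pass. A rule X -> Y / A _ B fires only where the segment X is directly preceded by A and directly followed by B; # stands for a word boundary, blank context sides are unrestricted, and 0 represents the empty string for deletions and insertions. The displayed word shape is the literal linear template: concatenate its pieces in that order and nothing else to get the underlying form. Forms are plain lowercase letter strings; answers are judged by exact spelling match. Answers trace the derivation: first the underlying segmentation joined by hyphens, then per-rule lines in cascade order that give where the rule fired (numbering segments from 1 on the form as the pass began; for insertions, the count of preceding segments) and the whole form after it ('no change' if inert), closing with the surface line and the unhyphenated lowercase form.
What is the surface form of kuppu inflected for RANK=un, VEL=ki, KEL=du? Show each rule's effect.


underlying: fo-kuppu-oba-fb
1. o, u -> 0 / V _: fires at position(s) 8: fokuppubafb
surface: fokuppubafb


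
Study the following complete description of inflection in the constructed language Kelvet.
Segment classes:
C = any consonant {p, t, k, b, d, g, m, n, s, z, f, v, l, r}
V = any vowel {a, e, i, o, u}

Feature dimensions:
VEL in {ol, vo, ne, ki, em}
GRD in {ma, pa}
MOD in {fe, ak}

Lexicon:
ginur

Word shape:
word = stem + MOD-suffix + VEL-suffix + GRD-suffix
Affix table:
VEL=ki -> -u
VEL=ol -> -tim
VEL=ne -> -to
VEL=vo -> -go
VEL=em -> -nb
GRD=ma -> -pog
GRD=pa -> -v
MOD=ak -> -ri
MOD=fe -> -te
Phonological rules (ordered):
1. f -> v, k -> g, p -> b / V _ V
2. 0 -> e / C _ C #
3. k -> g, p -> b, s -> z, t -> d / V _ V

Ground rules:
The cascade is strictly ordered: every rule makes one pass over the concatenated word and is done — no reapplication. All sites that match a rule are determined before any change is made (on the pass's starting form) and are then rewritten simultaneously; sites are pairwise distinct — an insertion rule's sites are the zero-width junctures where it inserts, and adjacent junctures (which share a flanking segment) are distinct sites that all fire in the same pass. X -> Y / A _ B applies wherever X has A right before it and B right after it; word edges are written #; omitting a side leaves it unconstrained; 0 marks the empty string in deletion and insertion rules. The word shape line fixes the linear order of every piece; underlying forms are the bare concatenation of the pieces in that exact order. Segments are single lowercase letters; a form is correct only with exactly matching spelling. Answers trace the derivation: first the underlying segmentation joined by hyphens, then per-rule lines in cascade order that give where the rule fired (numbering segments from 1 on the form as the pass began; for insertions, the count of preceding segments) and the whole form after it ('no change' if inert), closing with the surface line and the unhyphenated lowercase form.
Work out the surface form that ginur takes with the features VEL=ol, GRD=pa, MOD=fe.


underlying: ginur-te-tim-v
1. f -> v, k -> g, p -> b / V _ V: no change
2. 0 -> e / C _ C #: inserts after position(s) 10: ginurtetimev
3. k -> g, p -> b, s -> z, t -> d / V _ V: fires at position(s) 8: ginurtedimev
surface: ginurtedimev


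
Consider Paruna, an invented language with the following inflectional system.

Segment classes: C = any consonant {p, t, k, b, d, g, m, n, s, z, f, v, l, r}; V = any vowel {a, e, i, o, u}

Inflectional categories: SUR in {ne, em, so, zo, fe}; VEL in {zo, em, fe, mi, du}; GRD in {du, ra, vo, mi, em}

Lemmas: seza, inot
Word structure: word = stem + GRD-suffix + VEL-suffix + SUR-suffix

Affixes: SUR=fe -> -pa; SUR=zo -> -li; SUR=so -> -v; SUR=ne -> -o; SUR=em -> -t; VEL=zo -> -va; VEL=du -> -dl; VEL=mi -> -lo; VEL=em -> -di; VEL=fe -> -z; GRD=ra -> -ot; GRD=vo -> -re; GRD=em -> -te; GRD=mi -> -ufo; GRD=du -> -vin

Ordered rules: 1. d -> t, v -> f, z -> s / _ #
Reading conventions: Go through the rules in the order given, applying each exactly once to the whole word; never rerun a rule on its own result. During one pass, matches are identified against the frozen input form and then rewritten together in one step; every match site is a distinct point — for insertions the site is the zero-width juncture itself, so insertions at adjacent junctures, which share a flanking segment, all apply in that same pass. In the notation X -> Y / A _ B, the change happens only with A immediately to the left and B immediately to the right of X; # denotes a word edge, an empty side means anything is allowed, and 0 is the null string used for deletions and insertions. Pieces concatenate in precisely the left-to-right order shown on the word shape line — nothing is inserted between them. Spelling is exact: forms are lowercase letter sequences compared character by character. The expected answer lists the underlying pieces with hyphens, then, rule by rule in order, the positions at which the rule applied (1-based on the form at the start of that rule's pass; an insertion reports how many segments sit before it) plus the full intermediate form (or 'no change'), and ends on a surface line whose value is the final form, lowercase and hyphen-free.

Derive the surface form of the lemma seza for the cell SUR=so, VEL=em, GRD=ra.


underlying: seza-ot-di-v
1. d -> t, v -> f, z -> s / _ #: fires at position(s) 9: sezaotdif
surface: sezaotdif


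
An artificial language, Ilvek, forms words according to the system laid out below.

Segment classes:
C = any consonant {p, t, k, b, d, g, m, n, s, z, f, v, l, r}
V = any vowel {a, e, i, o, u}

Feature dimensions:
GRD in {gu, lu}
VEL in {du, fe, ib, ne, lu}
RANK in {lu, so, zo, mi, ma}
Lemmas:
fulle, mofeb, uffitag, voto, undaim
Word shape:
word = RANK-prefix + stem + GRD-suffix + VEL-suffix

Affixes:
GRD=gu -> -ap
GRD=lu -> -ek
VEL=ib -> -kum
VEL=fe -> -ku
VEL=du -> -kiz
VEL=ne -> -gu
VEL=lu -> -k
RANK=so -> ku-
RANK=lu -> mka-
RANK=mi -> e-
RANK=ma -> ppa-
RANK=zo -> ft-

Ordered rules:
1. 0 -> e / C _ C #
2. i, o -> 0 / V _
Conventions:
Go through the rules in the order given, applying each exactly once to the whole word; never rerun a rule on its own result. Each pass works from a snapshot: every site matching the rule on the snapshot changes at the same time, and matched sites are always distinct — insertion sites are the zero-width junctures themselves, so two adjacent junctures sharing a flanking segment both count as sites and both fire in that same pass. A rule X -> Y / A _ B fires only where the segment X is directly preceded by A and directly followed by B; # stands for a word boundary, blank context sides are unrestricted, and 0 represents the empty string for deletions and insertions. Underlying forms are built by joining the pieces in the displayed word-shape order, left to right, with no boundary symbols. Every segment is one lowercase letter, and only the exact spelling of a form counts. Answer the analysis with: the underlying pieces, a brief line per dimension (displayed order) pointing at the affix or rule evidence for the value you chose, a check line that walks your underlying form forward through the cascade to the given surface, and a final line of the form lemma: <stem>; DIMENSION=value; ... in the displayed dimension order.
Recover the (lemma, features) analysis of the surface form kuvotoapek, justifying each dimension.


underlying: ku-voto-ap-k
GRD=gu - signalled by the affix -ap
VEL=lu - signalled by the affix -k
RANK=so - signalled by the affix ku-
check: kuvotoapk -> kuvotoapek -> kuvotoapek
lemma: voto; GRD=gu; VEL=lu; RANK=so


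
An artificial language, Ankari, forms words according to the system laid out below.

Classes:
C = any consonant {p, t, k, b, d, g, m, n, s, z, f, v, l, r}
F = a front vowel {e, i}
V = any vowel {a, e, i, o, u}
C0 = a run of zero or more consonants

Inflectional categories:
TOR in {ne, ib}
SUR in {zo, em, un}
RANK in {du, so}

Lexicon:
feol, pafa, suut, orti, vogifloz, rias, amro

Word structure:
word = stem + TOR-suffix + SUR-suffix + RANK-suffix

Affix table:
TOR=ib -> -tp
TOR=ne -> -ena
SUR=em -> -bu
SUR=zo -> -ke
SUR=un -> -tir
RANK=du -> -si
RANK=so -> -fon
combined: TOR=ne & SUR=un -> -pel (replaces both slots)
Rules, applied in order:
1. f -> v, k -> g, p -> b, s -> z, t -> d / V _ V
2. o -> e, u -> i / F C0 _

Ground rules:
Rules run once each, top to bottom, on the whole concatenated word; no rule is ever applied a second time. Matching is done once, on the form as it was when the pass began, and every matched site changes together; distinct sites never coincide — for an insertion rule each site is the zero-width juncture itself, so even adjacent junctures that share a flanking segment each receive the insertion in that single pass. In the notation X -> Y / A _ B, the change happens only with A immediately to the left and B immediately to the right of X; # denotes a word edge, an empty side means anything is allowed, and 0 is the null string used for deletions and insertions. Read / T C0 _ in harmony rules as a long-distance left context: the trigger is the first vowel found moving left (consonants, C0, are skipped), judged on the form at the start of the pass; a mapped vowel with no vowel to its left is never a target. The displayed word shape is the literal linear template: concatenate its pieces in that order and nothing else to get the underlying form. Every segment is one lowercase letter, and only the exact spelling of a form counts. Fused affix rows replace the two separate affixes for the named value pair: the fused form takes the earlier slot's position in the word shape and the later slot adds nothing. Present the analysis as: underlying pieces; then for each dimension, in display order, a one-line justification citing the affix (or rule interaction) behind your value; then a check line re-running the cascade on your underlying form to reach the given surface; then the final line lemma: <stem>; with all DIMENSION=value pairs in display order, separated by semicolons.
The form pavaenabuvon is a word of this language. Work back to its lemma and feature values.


underlying: pafa-ena-bu-fon
TOR=ne - signalled by the affix -ena
SUR=em - signalled by the affix -bu
RANK=so - signalled by the affix -fon
check: pafaenabufon -> pavaenabuvon -> pavaenabuvon
lemma: pafa; TOR=ne; SUR=em; RANK=so


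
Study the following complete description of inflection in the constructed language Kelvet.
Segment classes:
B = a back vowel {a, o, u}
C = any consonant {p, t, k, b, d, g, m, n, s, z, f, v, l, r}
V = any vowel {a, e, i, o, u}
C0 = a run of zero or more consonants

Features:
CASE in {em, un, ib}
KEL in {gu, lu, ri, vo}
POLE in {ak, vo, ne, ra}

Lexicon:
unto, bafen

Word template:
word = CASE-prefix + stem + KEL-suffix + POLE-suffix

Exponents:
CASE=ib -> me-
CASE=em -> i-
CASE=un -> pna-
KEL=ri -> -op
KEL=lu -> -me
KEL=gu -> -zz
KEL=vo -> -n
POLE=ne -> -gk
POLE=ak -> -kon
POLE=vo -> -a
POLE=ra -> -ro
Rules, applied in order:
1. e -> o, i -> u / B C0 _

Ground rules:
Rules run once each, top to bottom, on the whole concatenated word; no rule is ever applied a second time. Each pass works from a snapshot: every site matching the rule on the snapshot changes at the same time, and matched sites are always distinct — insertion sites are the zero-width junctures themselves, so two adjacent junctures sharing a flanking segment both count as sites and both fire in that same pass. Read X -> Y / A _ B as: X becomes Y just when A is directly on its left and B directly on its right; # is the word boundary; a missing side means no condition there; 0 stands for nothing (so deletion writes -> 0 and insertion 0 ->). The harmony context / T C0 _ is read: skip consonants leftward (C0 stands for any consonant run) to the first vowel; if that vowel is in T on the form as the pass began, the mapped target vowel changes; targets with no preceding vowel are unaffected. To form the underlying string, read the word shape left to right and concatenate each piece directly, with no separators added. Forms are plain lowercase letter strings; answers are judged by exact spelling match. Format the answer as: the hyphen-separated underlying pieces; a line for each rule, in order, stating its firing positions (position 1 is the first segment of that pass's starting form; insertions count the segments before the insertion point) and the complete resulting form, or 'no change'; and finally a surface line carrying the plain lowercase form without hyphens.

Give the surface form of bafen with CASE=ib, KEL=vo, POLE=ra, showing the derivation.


underlying: me-bafen-n-ro
1. e -> o, i -> u / B C0 _: fires at position(s) 6: mebafonnro
surface: mebafonnro


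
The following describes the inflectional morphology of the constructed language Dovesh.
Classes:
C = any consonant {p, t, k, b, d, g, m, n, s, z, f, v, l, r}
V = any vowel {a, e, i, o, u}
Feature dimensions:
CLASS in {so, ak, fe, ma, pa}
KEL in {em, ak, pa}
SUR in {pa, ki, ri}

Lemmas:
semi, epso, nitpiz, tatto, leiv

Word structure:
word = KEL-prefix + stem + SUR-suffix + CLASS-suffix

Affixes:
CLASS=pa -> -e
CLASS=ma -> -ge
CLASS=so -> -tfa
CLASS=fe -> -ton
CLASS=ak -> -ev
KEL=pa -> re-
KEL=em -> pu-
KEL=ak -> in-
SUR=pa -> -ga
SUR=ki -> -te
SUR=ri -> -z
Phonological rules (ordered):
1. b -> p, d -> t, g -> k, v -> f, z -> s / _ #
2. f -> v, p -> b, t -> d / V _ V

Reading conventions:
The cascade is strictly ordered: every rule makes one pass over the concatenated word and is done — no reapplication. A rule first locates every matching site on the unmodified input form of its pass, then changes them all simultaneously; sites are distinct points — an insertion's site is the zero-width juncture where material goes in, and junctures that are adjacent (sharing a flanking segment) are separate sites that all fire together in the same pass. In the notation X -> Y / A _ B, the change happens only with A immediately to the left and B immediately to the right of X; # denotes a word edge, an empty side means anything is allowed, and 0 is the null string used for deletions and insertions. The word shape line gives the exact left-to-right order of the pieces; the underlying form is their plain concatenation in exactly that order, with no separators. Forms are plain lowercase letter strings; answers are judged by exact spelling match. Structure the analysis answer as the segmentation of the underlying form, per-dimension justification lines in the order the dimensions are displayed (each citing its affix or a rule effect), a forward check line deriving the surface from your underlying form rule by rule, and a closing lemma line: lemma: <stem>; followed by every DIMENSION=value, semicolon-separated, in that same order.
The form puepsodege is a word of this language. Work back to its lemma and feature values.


underlying: pu-epso-te-ge
CLASS=ma - signalled by the affix -ge
KEL=em - signalled by the affix pu-
SUR=ki - signalled by the affix -te
check: puepsotege -> puepsotege -> puepsodege
lemma: epso; CLASS=ma; KEL=em; SUR=ki


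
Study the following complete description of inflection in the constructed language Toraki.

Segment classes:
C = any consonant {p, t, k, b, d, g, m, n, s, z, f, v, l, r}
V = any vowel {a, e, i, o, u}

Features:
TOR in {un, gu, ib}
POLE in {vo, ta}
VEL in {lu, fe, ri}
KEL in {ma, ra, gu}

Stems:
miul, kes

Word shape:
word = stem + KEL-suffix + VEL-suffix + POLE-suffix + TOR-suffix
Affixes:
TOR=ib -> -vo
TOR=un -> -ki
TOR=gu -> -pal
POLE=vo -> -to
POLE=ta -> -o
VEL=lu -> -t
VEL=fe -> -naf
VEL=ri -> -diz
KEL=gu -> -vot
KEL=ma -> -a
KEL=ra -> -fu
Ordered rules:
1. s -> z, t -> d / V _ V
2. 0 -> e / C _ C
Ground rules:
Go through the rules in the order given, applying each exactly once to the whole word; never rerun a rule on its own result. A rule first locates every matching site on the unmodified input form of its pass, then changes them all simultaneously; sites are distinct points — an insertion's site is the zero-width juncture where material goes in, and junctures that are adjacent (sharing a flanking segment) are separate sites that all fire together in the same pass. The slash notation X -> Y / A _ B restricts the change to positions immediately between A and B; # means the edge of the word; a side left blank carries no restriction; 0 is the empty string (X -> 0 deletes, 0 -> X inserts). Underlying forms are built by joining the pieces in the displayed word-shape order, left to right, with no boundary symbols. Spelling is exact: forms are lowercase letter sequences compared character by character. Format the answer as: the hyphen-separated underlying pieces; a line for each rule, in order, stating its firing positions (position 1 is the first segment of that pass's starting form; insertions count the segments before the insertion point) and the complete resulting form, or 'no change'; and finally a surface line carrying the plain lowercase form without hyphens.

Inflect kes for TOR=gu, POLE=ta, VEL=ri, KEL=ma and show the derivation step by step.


underlying: kes-a-diz-o-pal
1. s -> z, t -> d / V _ V: fires at position(s) 3: kezadizopal
2. 0 -> e / C _ C: no change
surface: kezadizopal


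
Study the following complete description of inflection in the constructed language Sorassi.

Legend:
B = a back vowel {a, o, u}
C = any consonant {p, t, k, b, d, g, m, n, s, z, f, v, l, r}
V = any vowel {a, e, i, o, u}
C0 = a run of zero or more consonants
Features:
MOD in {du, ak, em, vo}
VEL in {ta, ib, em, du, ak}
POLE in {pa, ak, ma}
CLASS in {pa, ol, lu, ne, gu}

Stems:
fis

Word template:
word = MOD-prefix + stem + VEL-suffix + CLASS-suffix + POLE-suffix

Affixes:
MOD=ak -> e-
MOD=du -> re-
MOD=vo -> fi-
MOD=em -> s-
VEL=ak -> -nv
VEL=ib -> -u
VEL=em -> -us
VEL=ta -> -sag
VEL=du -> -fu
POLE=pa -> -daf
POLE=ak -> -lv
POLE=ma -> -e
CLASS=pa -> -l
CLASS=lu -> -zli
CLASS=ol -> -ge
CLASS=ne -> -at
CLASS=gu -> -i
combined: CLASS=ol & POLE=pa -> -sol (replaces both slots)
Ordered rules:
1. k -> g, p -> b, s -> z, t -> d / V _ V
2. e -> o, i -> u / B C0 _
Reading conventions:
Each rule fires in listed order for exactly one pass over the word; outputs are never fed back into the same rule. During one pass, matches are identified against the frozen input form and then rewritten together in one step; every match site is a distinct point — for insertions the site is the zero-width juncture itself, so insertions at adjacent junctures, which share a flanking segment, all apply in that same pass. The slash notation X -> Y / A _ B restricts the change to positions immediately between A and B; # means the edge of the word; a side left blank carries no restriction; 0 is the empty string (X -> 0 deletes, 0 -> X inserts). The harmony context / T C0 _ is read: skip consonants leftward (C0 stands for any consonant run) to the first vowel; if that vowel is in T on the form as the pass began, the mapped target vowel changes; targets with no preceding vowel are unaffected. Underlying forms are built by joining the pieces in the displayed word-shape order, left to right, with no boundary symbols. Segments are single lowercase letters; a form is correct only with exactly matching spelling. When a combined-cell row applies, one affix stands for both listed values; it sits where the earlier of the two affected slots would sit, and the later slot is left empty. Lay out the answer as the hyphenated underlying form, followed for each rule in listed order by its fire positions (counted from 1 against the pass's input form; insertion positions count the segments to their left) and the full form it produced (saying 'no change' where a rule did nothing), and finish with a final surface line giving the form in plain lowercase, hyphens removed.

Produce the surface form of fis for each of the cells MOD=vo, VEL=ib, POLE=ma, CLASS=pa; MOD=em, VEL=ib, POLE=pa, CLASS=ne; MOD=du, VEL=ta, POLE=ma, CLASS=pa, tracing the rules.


cell MOD=vo, VEL=ib, POLE=ma, CLASS=pa:
underlying: fi-fis-u-l-e
1. k -> g, p -> b, s -> z, t -> d / V _ V: fires at position(s) 5: fifizule
2. e -> o, i -> u / B C0 _: fires at position(s) 8: fifizulo
surface: fifizulo

cell MOD=em, VEL=ib, POLE=pa, CLASS=ne:
underlying: s-fis-u-at-daf
1. k -> g, p -> b, s -> z, t -> d / V _ V: fires at position(s) 4: sfizuatdaf
2. e -> o, i -> u / B C0 _: no change
surface: sfizuatdaf

cell MOD=du, VEL=ta, POLE=ma, CLASS=pa:
underlying: re-fis-sag-l-e
1. k -> g, p -> b, s -> z, t -> d / V _ V: no change
2. e -> o, i -> u / B C0 _: fires at position(s) 10: refissaglo
surface: refissaglo
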